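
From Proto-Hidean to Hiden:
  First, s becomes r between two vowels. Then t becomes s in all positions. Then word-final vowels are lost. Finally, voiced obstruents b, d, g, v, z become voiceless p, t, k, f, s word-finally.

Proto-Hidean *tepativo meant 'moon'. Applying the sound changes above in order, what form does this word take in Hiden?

Hiden: *tepativo
  tepativo (rule 1 does not apply)
  tepativo → sepasivo   [unconditioned shift]
  sepasivo → sepasiv   [apocope]
  sepasiv → sepasif   [final devoicing]
  giving Hiden sepasif.

sepasif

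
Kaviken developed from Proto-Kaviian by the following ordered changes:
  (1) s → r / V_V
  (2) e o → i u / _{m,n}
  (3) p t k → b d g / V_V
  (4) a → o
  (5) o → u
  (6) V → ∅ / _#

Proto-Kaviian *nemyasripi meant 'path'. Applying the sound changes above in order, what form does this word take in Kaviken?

nimyusrib

Kaviken: *nemyasripi
  nemyasripi (rule 1 does not apply)
  nemyasripi → nimyasripi   [pre-nasal raising]
  nimyasripi → nimyasribi   [intervocalic voicing]
  nimyasribi → nimyosribi   [vowel merger]
  nimyosribi → nimyusribi   [vowel merger]
  nimyusribi → nimyusrib   [apocope]
  giving Kaviken nimyusrib.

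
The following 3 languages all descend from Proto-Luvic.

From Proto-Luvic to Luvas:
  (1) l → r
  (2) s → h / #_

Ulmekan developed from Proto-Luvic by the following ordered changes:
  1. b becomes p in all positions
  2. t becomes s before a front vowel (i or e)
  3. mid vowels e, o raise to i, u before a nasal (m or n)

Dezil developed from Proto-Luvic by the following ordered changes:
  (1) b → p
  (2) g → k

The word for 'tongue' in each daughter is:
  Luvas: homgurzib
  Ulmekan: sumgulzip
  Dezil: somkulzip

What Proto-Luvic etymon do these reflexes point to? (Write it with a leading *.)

Position 4: Luvas has g, Ulmekan has g, Dezil has k. Luvas preserves g here (none of its changes turn any other segment into g), so the proto-segment is *g.
Position 9: Luvas has b, Ulmekan has p, Dezil has p. Luvas preserves b here (none of its changes turn any other segment into b), so the proto-segment is *b.
This points to *somgulzib. Verify forward in each daughter:
Luvas: start from *somgulzib.
  rule 1 (unconditioned shift): somgulzib → somgurzib
  rule 2 (debuccalisation): somgurzib → homgurzib
  ⇒ Luvas homgurzib
Ulmekan: *somgulzib
  somgulzib → somgulzip   [unconditioned shift]
  somgulzip (rule 2 does not apply)
  somgulzip → sumgulzip   [pre-nasal raising]
  giving Ulmekan sumgulzip.
Dezil: *somgulzib > somgulzip > somkulzip  (by unconditioned shift, unconditioned shift)
*somgulzib is the unique common source.

*somgulzib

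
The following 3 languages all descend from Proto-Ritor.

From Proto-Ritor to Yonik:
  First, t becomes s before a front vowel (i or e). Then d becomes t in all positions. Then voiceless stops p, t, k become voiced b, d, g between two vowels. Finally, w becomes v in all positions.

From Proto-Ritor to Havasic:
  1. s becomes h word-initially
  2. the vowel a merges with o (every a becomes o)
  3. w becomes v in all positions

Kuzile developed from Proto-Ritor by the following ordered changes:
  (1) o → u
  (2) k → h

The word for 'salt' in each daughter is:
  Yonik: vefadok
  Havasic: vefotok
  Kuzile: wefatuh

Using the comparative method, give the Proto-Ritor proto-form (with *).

*wefatok

Position 7: Yonik has k, Havasic has k, Kuzile has h. Yonik preserves k here (none of its changes turn any other segment into k), so the proto-segment is *k.
Position 6: Yonik has o, Havasic has o, Kuzile has u. Yonik preserves o here (none of its changes turn any other segment into o), so the proto-segment is *o.
Position 4: Yonik has a, Havasic has o, Kuzile has a. Yonik preserves a here (none of its changes turn any other segment into a), so the proto-segment is *a.
This points to *wefatok. Verify forward in each daughter:
Yonik: *wefatok > wefadok > vefadok  (by intervocalic voicing, unconditioned shift)
Havasic: start from *wefatok.
  rule 1: no change — wefatok
  rule 2 (vowel merger): wefatok → wefotok
  rule 3 (unconditioned shift): wefotok → vefotok
  ⇒ Havasic vefotok
Kuzile: *wefatok
  wefatok → wefatuk   [vowel merger]
  wefatuk → wefatuh   [unconditioned shift]
  giving Kuzile wefatuh.
*wefatok is the unique common source.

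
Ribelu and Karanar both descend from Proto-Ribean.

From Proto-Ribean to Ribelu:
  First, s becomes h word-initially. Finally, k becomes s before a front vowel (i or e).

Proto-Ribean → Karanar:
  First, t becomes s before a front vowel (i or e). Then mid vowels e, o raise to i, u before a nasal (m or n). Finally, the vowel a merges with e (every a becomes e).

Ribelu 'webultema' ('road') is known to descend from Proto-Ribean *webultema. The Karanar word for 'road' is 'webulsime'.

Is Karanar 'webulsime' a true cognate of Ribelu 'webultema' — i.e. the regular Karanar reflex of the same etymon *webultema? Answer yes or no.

yes

Derive the expected Karanar reflex of *webultema:
Karanar: start from *webultema.
  rule 1 (palatalisation): webultema → webulsema
  rule 2 (pre-nasal raising): webulsema → webulsima
  rule 3 (vowel merger): webulsima → webulsime
  ⇒ Karanar webulsime
Karanar 'webulsime' matches the regular reflex exactly, so the pair is cognate.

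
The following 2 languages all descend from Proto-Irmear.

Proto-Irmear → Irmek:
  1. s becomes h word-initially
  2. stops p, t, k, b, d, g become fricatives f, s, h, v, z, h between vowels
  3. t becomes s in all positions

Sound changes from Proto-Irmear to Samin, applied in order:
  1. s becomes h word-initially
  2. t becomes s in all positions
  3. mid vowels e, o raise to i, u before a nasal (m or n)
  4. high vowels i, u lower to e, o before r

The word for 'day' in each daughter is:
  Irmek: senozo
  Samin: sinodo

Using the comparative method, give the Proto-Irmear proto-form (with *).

Position 2: Irmek has e, Samin has i. Irmek preserves e here (none of its changes turn any other segment into e), so the proto-segment is *e.
Position 1: Irmek has s, Samin has s. Taking the neighbouring segments as reconstructed: Irmek s can only go back to *t; Samin s can only go back to *t — the one source consistent with every daughter is *t.
Position 5: Irmek has z, Samin has d. Samin preserves d here (none of its changes turn any other segment into d), so the proto-segment is *d.
Verify the candidate proto-form against each daughter:
Irmek: *tenodo
  tenodo (rule 1 does not apply)
  tenodo → tenozo   [intervocalic lenition]
  tenozo → senozo   [unconditioned shift]
  giving Irmek senozo.
Samin: *tenodo
  tenodo (rule 1 does not apply)
  tenodo → senodo   [unconditioned shift]
  senodo → sinodo   [pre-nasal raising]
  sinodo (rule 4 does not apply)
  giving Samin sinodo.
Only *tenodo yields all of Irmek senozo, Samin sinodo.

*tenodo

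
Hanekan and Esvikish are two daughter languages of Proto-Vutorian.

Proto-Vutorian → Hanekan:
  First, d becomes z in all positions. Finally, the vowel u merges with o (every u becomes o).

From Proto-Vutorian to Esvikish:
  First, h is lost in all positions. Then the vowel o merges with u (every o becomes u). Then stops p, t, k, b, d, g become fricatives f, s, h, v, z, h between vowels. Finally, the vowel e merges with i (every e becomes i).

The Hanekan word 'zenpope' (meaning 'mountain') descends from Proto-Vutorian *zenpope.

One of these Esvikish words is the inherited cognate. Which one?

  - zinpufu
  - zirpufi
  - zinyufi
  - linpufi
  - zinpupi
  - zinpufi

Esvikish: start from *zenpope.
  rule 1: no change — zenpope
  rule 2 (vowel merger): zenpope → zenpupe
  rule 3 (intervocalic lenition): zenpupe → zenpufe
  rule 4 (vowel merger): zenpufe → zinpufi
  ⇒ Esvikish zinpufi

zinpufi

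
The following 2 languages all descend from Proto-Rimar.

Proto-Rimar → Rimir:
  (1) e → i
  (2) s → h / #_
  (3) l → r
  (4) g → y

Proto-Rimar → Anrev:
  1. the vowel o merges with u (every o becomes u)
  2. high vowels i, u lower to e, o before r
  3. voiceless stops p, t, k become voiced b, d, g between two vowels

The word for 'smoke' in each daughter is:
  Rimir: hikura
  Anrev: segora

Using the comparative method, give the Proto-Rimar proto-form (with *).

*sekura

Position 4: Rimir has u, Anrev has o. Rimir preserves u here (none of its changes turn any other segment into u), so the proto-segment is *u.
Position 3: Rimir has k, Anrev has g. Rimir preserves k here (none of its changes turn any other segment into k), so the proto-segment is *k.
Verify the candidate proto-form against each daughter:
Rimir: start from *sekura.
  rule 1 (vowel merger): sekura → sikura
  rule 2 (debuccalisation): sikura → hikura
  rule 3: no change — hikura
  rule 4: no change — hikura
  ⇒ Rimir hikura
Anrev: start from *sekura.
  rule 1: no change — sekura
  rule 2 (pre-rhotic lowering): sekura → sekora
  rule 3 (intervocalic voicing): sekora → segora
  ⇒ Anrev segora
Only *sekura yields all of Rimir hikura, Anrev segora.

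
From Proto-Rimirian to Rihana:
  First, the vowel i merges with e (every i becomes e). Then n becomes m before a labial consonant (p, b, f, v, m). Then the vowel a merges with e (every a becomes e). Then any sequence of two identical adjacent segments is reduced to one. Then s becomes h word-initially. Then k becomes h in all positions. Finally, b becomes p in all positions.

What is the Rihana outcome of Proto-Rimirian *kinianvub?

henemvup

Rihana: *kinianvub > keneanvub > keneamvub > keneemvub > kenemvub > henemvub > henemvup  (by vowel merger, nasal place assimilation, vowel merger, degemination, unconditioned shift, unconditioned shift)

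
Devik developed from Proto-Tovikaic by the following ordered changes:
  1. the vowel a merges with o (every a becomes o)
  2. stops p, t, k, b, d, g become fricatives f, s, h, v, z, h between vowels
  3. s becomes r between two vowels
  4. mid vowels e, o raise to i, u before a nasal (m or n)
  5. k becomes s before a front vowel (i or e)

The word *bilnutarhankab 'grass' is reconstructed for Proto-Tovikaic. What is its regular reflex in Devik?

Devik: *bilnutarhankab
  bilnutarhankab → bilnutorhonkob   [vowel merger]
  bilnutorhonkob → bilnusorhonkob   [intervocalic lenition]
  bilnusorhonkob → bilnurorhonkob   [rhotacism]
  bilnurorhonkob → bilnurorhunkob   [pre-nasal raising]
  bilnurorhunkob (rule 5 does not apply)
  giving Devik bilnurorhunkob.

bilnurorhunkob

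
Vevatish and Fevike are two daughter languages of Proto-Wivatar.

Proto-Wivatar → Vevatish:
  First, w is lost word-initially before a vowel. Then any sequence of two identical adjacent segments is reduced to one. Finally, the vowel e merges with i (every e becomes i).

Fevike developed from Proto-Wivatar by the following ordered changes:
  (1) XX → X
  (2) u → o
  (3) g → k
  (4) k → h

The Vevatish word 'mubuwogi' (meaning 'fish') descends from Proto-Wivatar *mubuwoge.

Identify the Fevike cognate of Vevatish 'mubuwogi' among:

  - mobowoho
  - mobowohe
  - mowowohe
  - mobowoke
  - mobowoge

mobowohe

Fevike: *mubuwoge
  mubuwoge (rule 1 does not apply)
  mubuwoge → mobowoge   [vowel merger]
  mobowoge → mobowoke   [unconditioned shift]
  mobowoke → mobowohe   [unconditioned shift]
  giving Fevike mobowohe.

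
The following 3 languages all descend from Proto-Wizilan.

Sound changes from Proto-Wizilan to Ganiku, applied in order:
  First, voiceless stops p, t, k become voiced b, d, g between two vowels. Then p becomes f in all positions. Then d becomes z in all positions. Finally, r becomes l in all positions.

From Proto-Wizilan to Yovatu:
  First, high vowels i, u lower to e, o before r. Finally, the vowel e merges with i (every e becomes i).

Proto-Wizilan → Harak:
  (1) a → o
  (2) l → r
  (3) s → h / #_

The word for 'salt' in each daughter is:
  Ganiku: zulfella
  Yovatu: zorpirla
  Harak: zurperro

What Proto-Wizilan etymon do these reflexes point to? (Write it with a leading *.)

Position 4: Ganiku has f, Yovatu has p, Harak has p. Yovatu preserves p here (none of its changes turn any other segment into p), so the proto-segment is *p.
Position 3: Ganiku has l, Yovatu has r, Harak has r. Yovatu preserves r here (none of its changes turn any other segment into r), so the proto-segment is *r.
Continuing position by position gives *zurperla; check it forward:
Ganiku: start from *zurperla.
  rule 1: no change — zurperla
  rule 2 (unconditioned shift): zurperla → zurferla
  rule 3: no change — zurferla
  rule 4 (unconditioned shift): zurferla → zulfella
  ⇒ Ganiku zulfella
Yovatu: *zurperla > zorperla > zorpirla  (by pre-rhotic lowering, vowel merger)
Harak: *zurperla > zurperlo > zurperro  (by vowel merger, unconditioned shift)
*zurperla is the unique common source.

*zurperla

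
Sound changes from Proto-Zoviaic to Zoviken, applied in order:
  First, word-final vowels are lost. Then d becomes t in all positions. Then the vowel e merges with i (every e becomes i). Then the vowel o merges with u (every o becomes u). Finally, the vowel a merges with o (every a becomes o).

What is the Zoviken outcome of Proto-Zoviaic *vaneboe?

vonibu

Zoviken: *vaneboe
  vaneboe → vanebo   [apocope]
  vanebo (rule 2 does not apply)
  vanebo → vanibo   [vowel merger]
  vanibo → vanibu   [vowel merger]
  vanibu → vonibu   [vowel merger]
  giving Zoviken vonibu.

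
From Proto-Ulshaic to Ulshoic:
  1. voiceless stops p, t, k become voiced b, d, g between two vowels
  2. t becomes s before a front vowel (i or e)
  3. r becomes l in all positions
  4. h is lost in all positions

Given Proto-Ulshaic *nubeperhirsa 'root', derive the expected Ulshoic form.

nubebelilsa

Ulshoic: *nubeperhirsa > nubeberhirsa > nubebelhilsa > nubebelilsa  (by intervocalic voicing, unconditioned shift, h-loss)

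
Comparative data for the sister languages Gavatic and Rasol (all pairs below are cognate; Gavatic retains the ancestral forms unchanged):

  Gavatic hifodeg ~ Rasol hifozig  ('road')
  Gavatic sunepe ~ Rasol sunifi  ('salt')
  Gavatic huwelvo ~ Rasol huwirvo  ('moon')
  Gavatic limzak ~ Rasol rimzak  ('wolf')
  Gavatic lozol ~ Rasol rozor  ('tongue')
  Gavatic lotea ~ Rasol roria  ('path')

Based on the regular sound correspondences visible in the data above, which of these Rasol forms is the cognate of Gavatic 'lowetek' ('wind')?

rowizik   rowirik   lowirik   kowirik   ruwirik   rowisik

lozol ~ rozor, lotea ~ roria — Gavatic l corresponds to Rasol r word-initially before a back vowel.
hifodeg ~ hifozig, huwelvo ~ huwirvo — Gavatic e corresponds to Rasol i after a consonant, before a consonant other than r, m, n, p, b, f, v.
lotea ~ roria — Gavatic t corresponds to Rasol r between vowels (before a front vowel).
Applying these to Gavatic 'lowetek':
  lowetek → rowetek   (l→r word-initially before a back vowel)
  rowetek → rowitek   (e→i after a consonant, before a consonant other than r, m, n, p, b, f, v)
  rowitek → rowirek   (t→r between vowels (before a front vowel))
  rowirek → rowirik   (e→i after a consonant, before a consonant other than r, m, n, p, b, f, v)
So the Rasol cognate is 'rowirik'.

rowirik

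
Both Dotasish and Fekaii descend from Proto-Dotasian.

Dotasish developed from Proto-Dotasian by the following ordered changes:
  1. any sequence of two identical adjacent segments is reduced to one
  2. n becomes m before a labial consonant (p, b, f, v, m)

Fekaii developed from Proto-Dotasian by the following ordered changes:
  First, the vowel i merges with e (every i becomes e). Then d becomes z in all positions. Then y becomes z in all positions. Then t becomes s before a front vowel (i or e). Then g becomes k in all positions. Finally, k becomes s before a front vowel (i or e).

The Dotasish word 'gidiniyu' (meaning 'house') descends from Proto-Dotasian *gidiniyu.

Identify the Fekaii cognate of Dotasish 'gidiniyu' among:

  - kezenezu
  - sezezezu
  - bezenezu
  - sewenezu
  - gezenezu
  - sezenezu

Fekaii: start from *gidiniyu.
  rule 1 (vowel merger): gidiniyu → gedeneyu
  rule 2 (unconditioned shift): gedeneyu → gezeneyu
  rule 3 (unconditioned shift): gezeneyu → gezenezu
  rule 4: no change — gezenezu
  rule 5 (unconditioned shift): gezenezu → kezenezu
  rule 6 (palatalisation): kezenezu → sezenezu
  ⇒ Fekaii sezenezu

sezenezu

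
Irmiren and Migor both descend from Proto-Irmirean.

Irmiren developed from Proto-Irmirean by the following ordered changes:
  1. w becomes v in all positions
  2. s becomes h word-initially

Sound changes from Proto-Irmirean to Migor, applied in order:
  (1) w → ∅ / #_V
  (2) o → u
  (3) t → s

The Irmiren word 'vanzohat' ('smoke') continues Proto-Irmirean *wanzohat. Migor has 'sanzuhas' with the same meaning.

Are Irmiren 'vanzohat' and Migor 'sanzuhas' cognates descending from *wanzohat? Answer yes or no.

no

Derive the expected Migor reflex of *wanzohat:
Migor: *wanzohat > anzohat > anzuhat > anzuhas  (by glide loss, vowel merger, unconditioned shift)
The regular Migor reflex would be 'anzuhas', but the attested form is 'sanzuhas'. The correspondence is irregular, so they are not cognates (the Migor form has a different source).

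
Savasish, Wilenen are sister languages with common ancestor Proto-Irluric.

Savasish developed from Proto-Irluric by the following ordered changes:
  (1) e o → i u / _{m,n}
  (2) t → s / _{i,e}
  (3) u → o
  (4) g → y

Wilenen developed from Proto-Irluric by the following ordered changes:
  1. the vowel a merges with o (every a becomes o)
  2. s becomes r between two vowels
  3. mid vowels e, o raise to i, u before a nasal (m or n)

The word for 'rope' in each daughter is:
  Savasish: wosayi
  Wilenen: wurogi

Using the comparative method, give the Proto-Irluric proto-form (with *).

*wusagi

Position 4: Savasish has a, Wilenen has o. Savasish preserves a here (none of its changes turn any other segment into a), so the proto-segment is *a.
Position 5: Savasish has y, Wilenen has g. Wilenen preserves g here (none of its changes turn any other segment into g), so the proto-segment is *g.
Position 2: Savasish has o, Wilenen has u. Taking the neighbouring segments as reconstructed: Savasish o could go back to *o or *u; Wilenen u can only go back to *u — the one source consistent with every daughter is *u.
This points to *wusagi. Verify forward in each daughter:
Savasish: *wusagi
  wusagi (rule 1 does not apply)
  wusagi (rule 2 does not apply)
  wusagi → wosagi   [vowel merger]
  wosagi → wosayi   [unconditioned shift]
  giving Savasish wosayi.
Wilenen: start from *wusagi.
  rule 1 (vowel merger): wusagi → wusogi
  rule 2 (rhotacism): wusogi → wurogi
  rule 3: no change — wurogi
  ⇒ Wilenen wurogi
Only *wusagi yields all of Savasish wosayi, Wilenen wurogi.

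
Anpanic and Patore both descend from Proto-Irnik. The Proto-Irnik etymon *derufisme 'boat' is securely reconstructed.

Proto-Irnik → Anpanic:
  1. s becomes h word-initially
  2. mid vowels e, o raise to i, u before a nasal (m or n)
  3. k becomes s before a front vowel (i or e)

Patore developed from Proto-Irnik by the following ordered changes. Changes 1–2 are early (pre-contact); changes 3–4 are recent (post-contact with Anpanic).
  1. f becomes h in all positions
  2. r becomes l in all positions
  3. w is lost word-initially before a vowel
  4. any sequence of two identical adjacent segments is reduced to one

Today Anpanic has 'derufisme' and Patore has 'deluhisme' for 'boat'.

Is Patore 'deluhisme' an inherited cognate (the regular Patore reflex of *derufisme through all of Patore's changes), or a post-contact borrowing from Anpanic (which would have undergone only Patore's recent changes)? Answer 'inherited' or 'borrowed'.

If inherited, *derufisme would pass through all of Patore's changes:
Patore: *derufisme > deruhisme > deluhisme  (by unconditioned shift, unconditioned shift)
If borrowed from Anpanic 'derufisme' after the early changes, it would undergo only the recent ones:
  rule 3 (glide loss): no change (derufisme)
  rule 4 (degemination): no change (derufisme)
  ⇒ as a loan: derufisme
Patore 'deluhisme' matches the inherited outcome exactly, so it is an inherited cognate, not a loan.

inherited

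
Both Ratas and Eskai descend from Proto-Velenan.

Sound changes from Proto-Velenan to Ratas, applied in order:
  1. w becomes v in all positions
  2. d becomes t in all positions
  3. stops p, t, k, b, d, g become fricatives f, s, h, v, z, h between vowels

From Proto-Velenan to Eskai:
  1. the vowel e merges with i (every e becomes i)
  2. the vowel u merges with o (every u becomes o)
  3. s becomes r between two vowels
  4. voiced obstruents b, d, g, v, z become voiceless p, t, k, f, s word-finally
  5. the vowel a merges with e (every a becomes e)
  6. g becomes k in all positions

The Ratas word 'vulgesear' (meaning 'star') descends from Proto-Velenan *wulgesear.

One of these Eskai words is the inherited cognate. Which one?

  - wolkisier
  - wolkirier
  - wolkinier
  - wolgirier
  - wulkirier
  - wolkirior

wolkirier

Eskai: *wulgesear > wulgisiar > wolgisiar > wolgiriar > wolgirier > wolkirier  (by vowel merger, vowel merger, rhotacism, vowel merger, unconditioned shift)
Only 'wolkirier' matches the regular Eskai development of *wulgesear.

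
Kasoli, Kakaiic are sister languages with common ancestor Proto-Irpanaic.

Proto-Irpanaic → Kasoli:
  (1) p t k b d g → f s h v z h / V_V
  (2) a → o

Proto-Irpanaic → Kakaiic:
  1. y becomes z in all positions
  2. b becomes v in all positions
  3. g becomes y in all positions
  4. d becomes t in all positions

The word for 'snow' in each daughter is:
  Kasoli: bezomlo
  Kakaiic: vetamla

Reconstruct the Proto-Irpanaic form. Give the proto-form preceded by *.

Position 7: Kasoli has o, Kakaiic has a. Kakaiic preserves a here (none of its changes turn any other segment into a), so the proto-segment is *a.
Position 3: Kasoli has z, Kakaiic has t. Taking the neighbouring segments as reconstructed: Kasoli z could go back to *d or *z; Kakaiic t could go back to *t or *d — the one source consistent with every daughter is *d.
Position 4: Kasoli has o, Kakaiic has a. Kakaiic preserves a here (none of its changes turn any other segment into a), so the proto-segment is *a.
Verify the candidate proto-form against each daughter:
Kasoli: *bedamla > bezamla > bezomlo  (by intervocalic lenition, vowel merger)
Kakaiic: *bedamla
  bedamla (rule 1 does not apply)
  bedamla → vedamla   [unconditioned shift]
  vedamla (rule 3 does not apply)
  vedamla → vetamla   [unconditioned shift]
  giving Kakaiic vetamla.
*bedamla is the unique common source.

*bedamla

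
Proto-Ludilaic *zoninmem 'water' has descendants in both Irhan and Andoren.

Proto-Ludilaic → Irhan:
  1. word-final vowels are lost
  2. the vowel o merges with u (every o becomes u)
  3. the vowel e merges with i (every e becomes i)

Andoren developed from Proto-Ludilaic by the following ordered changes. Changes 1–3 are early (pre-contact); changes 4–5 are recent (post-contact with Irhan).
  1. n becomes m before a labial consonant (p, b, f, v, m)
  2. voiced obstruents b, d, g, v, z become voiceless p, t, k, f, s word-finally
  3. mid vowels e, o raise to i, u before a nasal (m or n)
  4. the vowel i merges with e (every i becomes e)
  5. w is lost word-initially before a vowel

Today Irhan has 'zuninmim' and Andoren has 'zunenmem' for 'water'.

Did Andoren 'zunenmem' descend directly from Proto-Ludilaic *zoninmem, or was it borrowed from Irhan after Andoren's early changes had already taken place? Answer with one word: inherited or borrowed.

If inherited, *zoninmem would pass through all of Andoren's changes:
Andoren: start from *zoninmem.
  rule 1 (nasal place assimilation): zoninmem → zonimmem
  rule 2: no change — zonimmem
  rule 3 (pre-nasal raising): zonimmem → zunimmim
  rule 4 (vowel merger): zunimmim → zunemmem
  rule 5: no change — zunemmem
  ⇒ Andoren zunemmem
If borrowed from Irhan 'zuninmim' after the early changes, it would undergo only the recent ones:
  rule 4 (vowel merger): zuninmim → zunenmem
  rule 5 (glide loss): no change (zunenmem)
  ⇒ as a loan: zunenmem
Andoren 'zunenmem' matches the loan outcome 'zunenmem', not the inherited 'zunemmem' — it skipped the early Andoren changes, so it was borrowed from Irhan.

borrowed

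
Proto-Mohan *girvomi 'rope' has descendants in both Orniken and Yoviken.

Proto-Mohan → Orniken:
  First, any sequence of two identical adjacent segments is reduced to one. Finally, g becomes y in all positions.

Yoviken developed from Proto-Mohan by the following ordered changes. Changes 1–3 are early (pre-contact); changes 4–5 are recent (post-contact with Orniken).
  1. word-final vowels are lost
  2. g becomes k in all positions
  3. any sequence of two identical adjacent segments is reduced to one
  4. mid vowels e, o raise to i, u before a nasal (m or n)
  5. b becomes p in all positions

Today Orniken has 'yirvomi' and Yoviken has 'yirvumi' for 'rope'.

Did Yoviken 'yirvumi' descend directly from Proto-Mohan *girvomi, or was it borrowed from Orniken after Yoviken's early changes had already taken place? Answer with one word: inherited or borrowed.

If inherited, *girvomi would pass through all of Yoviken's changes:
Yoviken: *girvomi
  girvomi → girvom   [apocope]
  girvom → kirvom   [unconditioned shift]
  kirvom (rule 3 does not apply)
  kirvom → kirvum   [pre-nasal raising]
  kirvum (rule 5 does not apply)
  giving Yoviken kirvum.
If borrowed from Orniken 'yirvomi' after the early changes, it would undergo only the recent ones:
  rule 4 (pre-nasal raising): yirvomi → yirvumi
  rule 5 (unconditioned shift): no change (yirvumi)
  ⇒ as a loan: yirvumi
Yoviken 'yirvumi' matches the loan outcome 'yirvumi', not the inherited 'kirvum' — it skipped the early Yoviken changes, so it was borrowed from Orniken.

borrowed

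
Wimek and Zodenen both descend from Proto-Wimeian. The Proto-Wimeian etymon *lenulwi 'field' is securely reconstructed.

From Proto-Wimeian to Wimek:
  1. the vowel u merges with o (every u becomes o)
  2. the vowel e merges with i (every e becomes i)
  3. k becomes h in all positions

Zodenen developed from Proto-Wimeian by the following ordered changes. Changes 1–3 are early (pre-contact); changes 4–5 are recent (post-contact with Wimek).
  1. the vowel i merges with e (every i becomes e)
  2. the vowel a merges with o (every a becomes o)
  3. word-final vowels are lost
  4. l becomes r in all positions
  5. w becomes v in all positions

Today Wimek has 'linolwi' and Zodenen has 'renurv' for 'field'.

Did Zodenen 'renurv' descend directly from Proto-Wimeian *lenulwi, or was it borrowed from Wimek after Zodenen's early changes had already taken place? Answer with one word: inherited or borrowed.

If inherited, *lenulwi would pass through all of Zodenen's changes:
Zodenen: *lenulwi
  lenulwi → lenulwe   [vowel merger]
  lenulwe (rule 2 does not apply)
  lenulwe → lenulw   [apocope]
  lenulw → renurw   [unconditioned shift]
  renurw → renurv   [unconditioned shift]
  giving Zodenen renurv.
If borrowed from Wimek 'linolwi' after the early changes, it would undergo only the recent ones:
  rule 4 (unconditioned shift): linolwi → rinorwi
  rule 5 (unconditioned shift): rinorwi → rinorvi
  ⇒ as a loan: rinorvi
Zodenen 'renurv' matches the inherited outcome exactly, so it is an inherited cognate, not a loan.

inherited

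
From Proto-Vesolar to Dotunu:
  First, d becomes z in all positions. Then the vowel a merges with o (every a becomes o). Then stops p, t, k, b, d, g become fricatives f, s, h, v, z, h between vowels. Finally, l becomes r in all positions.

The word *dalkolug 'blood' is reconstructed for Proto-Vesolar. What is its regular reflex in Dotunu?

Dotunu: *dalkolug
  dalkolug → zalkolug   [unconditioned shift]
  zalkolug → zolkolug   [vowel merger]
  zolkolug (rule 3 does not apply)
  zolkolug → zorkorug   [unconditioned shift]
  giving Dotunu zorkorug.

zorkorug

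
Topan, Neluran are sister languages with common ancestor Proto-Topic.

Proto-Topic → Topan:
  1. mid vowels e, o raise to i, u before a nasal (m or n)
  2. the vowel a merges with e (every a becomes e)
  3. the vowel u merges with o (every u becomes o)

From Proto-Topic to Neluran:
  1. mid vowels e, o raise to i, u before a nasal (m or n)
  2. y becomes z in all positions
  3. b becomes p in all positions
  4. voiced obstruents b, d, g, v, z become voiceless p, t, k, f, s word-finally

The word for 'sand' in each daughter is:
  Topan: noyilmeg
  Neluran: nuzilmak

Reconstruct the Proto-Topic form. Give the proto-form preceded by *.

Position 2: Topan has o, Neluran has u. Taking the neighbouring segments as reconstructed: Topan o could go back to *o or *u; Neluran u can only go back to *u — the one source consistent with every daughter is *u.
Position 7: Topan has e, Neluran has a. Neluran preserves a here (none of its changes turn any other segment into a), so the proto-segment is *a.
This points to *nuyilmag. Verify forward in each daughter:
Topan: *nuyilmag > nuyilmeg > noyilmeg  (by vowel merger, vowel merger)
Neluran: *nuyilmag
  nuyilmag (rule 1 does not apply)
  nuyilmag → nuzilmag   [unconditioned shift]
  nuzilmag (rule 3 does not apply)
  nuzilmag → nuzilmak   [final devoicing]
  giving Neluran nuzilmak.
Only *nuyilmag yields all of Topan noyilmeg, Neluran nuzilmak.

*nuyilmag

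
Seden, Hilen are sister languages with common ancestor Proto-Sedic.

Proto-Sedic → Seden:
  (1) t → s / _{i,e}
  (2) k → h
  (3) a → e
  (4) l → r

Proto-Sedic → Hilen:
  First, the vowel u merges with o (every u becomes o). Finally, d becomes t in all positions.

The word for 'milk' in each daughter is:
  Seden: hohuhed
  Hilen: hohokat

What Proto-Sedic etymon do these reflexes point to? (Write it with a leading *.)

Position 5: Seden has h, Hilen has k. Hilen preserves k here (none of its changes turn any other segment into k), so the proto-segment is *k.
Position 6: Seden has e, Hilen has a. Hilen preserves a here (none of its changes turn any other segment into a), so the proto-segment is *a.
Verify the candidate proto-form against each daughter:
Seden: start from *hohukad.
  rule 1: no change — hohukad
  rule 2 (unconditioned shift): hohukad → hohuhad
  rule 3 (vowel merger): hohuhad → hohuhed
  rule 4: no change — hohuhed
  ⇒ Seden hohuhed
Hilen: start from *hohukad.
  rule 1 (vowel merger): hohukad → hohokad
  rule 2 (unconditioned shift): hohokad → hohokat
  ⇒ Hilen hohokat
*hohukad is the unique common source.

*hohukad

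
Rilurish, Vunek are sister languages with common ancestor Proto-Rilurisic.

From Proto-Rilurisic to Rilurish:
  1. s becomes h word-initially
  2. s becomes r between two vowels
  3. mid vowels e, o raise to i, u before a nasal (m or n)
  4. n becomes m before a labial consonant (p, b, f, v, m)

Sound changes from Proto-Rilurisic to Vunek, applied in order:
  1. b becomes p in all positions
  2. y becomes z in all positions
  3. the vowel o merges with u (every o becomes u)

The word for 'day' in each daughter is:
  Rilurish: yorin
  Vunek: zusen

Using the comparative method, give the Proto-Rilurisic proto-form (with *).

*yosen

Position 3: Rilurish has r, Vunek has s. Vunek preserves s here (none of its changes turn any other segment into s), so the proto-segment is *s.
Position 1: Rilurish has y, Vunek has z. Rilurish preserves y here (none of its changes turn any other segment into y), so the proto-segment is *y.
Position 4: Rilurish has i, Vunek has e. Vunek preserves e here (none of its changes turn any other segment into e), so the proto-segment is *e.
This points to *yosen. Verify forward in each daughter:
Rilurish: *yosen
  yosen (rule 1 does not apply)
  yosen → yoren   [rhotacism]
  yoren → yorin   [pre-nasal raising]
  yorin (rule 4 does not apply)
  giving Rilurish yorin.
Vunek: start from *yosen.
  rule 1: no change — yosen
  rule 2 (unconditioned shift): yosen → zosen
  rule 3 (vowel merger): zosen → zusen
  ⇒ Vunek zusen
*yosen is the unique common source.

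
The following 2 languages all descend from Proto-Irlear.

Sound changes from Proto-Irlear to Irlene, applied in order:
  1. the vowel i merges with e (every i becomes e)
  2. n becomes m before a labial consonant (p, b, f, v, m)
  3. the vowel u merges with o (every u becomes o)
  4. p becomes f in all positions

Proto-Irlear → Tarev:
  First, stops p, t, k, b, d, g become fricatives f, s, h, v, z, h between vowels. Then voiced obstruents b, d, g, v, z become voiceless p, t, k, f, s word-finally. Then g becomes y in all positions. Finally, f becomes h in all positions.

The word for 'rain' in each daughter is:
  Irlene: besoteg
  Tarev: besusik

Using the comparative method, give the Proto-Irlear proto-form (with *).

*besutig

Position 7: Irlene has g, Tarev has k. Irlene preserves g here (none of its changes turn any other segment into g), so the proto-segment is *g.
Position 5: Irlene has t, Tarev has s. Irlene preserves t here (none of its changes turn any other segment into t), so the proto-segment is *t.
Position 6: Irlene has e, Tarev has i. Tarev preserves i here (none of its changes turn any other segment into i), so the proto-segment is *i.
Verify the candidate proto-form against each daughter:
Irlene: *besutig > besuteg > besoteg  (by vowel merger, vowel merger)
Tarev: *besutig
  besutig → besusig   [intervocalic lenition]
  besusig → besusik   [final devoicing]
  besusik (rule 3 does not apply)
  besusik (rule 4 does not apply)
  giving Tarev besusik.
No other proto-form is consistent with every reflex, so the reconstruction is *besutig.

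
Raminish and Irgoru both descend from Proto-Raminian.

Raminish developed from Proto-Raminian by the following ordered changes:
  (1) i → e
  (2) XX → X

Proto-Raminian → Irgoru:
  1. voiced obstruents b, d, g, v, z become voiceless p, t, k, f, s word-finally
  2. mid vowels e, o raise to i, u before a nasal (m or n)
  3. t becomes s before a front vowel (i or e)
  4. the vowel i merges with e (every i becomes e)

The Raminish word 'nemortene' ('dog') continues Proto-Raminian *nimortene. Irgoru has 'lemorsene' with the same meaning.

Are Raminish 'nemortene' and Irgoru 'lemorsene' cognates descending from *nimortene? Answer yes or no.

Derive the expected Irgoru reflex of *nimortene:
Irgoru: *nimortene
  nimortene (rule 1 does not apply)
  nimortene → nimortine   [pre-nasal raising]
  nimortine → nimorsine   [palatalisation]
  nimorsine → nemorsene   [vowel merger]
  giving Irgoru nemorsene.
The regular Irgoru reflex would be 'nemorsene', but the attested form is 'lemorsene'. The correspondence is irregular, so they are not cognates (the Irgoru form has a different source).

no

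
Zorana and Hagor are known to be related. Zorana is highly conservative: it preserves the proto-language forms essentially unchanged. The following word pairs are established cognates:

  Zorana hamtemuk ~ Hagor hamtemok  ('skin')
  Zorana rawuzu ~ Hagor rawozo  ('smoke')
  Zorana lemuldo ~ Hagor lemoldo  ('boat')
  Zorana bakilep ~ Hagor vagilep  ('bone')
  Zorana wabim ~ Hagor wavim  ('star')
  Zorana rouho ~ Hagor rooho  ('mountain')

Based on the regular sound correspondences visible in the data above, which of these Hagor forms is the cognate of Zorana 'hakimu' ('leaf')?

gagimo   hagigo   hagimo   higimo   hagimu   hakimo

bakilep ~ vagilep — Zorana k corresponds to Hagor g between vowels (before a front vowel).
rawuzu ~ rawozo — Zorana u corresponds to Hagor o word-finally.
Applying these to Zorana 'hakimu':
  hakimu → hagimu   (k→g between vowels (before a front vowel))
  hagimu → hagimo   (u→o word-finally)
So the Hagor cognate is 'hagimo'.

hagimo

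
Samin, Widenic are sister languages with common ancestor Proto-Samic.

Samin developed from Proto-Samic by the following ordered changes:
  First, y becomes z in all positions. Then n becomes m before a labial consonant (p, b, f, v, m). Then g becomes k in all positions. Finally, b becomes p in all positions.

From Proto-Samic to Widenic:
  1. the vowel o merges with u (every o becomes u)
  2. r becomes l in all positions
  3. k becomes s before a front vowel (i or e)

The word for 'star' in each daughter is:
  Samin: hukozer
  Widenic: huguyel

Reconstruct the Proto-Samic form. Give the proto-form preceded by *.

*hugoyer

Position 5: Samin has z, Widenic has y. Widenic preserves y here (none of its changes turn any other segment into y), so the proto-segment is *y.
Position 7: Samin has r, Widenic has l. Samin preserves r here (none of its changes turn any other segment into r), so the proto-segment is *r.
Continuing position by position gives *hugoyer; check it forward:
Samin: *hugoyer > hugozer > hukozer  (by unconditioned shift, unconditioned shift)
Widenic: start from *hugoyer.
  rule 1 (vowel merger): hugoyer → huguyer
  rule 2 (unconditioned shift): huguyer → huguyel
  rule 3: no change — huguyel
  ⇒ Widenic huguyel
Only *hugoyer yields all of Samin hukozer, Widenic huguyel.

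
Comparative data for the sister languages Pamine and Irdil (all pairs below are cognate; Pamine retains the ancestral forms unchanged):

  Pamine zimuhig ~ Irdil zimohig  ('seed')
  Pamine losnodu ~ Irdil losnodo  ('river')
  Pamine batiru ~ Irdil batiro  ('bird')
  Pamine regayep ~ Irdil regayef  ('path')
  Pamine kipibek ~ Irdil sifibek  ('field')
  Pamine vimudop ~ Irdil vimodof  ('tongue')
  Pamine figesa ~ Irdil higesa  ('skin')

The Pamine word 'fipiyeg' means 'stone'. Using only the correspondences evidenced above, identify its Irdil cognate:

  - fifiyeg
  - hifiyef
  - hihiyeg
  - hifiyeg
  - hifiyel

figesa ~ higesa — Pamine f corresponds to Irdil h word-initially before a front vowel.
kipibek ~ sifibek — Pamine p corresponds to Irdil f between vowels (before a front vowel).
Applying these to Pamine 'fipiyeg':
  fipiyeg → hipiyeg   (f→h word-initially before a front vowel)
  hipiyeg → hifiyeg   (p→f between vowels (before a front vowel))
So the Irdil cognate is 'hifiyeg'.

hifiyeg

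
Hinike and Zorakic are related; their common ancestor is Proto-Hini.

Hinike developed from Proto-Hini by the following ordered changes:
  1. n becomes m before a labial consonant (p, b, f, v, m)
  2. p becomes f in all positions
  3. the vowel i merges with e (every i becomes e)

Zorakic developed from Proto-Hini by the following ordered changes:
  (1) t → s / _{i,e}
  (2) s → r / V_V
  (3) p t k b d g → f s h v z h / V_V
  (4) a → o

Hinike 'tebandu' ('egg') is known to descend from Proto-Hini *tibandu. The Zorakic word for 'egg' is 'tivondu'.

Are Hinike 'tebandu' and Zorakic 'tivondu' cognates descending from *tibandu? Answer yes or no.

Derive the expected Zorakic reflex of *tibandu:
Zorakic: *tibandu
  tibandu → sibandu   [palatalisation]
  sibandu (rule 2 does not apply)
  sibandu → sivandu   [intervocalic lenition]
  sivandu → sivondu   [vowel merger]
  giving Zorakic sivondu.
The regular Zorakic reflex would be 'sivondu', but the attested form is 'tivondu'. The correspondence is irregular, so they are not cognates (the Zorakic form has a different source).

no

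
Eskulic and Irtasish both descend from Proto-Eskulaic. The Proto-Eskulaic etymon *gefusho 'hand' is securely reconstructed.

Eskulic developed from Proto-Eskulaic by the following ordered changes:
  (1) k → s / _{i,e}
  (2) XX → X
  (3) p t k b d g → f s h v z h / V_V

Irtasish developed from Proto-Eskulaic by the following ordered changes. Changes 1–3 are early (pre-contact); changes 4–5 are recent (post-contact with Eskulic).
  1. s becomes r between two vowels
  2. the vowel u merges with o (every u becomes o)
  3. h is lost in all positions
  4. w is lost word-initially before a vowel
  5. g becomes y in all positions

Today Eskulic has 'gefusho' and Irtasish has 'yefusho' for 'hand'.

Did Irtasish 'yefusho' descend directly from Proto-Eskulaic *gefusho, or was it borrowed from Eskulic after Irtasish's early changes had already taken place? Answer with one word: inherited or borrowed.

borrowed

If inherited, *gefusho would pass through all of Irtasish's changes:
Irtasish: *gefusho
  gefusho (rule 1 does not apply)
  gefusho → gefosho   [vowel merger]
  gefosho → gefoso   [h-loss]
  gefoso (rule 4 does not apply)
  gefoso → yefoso   [unconditioned shift]
  giving Irtasish yefoso.
If borrowed from Eskulic 'gefusho' after the early changes, it would undergo only the recent ones:
  rule 4 (glide loss): no change (gefusho)
  rule 5 (unconditioned shift): gefusho → yefusho
  ⇒ as a loan: yefusho
Irtasish 'yefusho' matches the loan outcome 'yefusho', not the inherited 'yefoso' — it skipped the early Irtasish changes, so it was borrowed from Eskulic.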